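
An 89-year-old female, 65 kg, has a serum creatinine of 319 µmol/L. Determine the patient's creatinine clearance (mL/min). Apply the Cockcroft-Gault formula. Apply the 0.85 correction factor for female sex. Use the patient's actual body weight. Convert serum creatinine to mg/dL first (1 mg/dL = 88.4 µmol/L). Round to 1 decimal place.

SCr = 319 / 88.4 = 3.609 mg/dL
CrCl = (140 − 89) × 65 / (72 × 3.609) × 0.85 = 3315.0 / 259.85 × 0.85 ≈ 10.8 mL/min

10.8 mL/min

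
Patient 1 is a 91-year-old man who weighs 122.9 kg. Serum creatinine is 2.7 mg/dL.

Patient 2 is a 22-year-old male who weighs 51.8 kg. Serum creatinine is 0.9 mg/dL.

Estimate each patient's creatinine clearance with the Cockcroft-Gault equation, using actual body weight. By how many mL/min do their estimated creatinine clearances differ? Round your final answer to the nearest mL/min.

63 mL/min

Patient 1: CrCl = (140 − 91) × 122.9 / (72 × 2.7) = 6022.1 / 194.40 ≈ 31.0 mL/min
Patient 2: CrCl = (140 − 22) × 51.8 / (72 × 0.9) = 6112.4 / 64.80 ≈ 94.3 mL/min
|31.0 − 94.3| = 63.3 mL/min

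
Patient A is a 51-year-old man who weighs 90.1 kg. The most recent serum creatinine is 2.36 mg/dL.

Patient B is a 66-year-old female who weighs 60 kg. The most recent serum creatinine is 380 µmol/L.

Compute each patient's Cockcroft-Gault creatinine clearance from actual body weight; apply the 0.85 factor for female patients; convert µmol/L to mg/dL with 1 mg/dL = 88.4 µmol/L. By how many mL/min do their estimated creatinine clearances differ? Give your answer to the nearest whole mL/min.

35 mL/min

Patient A: CrCl = (140 − 51) × 90.1 / (72 × 2.36) = 8018.9 / 169.92 ≈ 47.2 mL/min
Patient B: SCr = 380 / 88.4 = 4.299 mg/dL
Patient B: CrCl = (140 − 66) × 60 / (72 × 4.299) × 0.85 = 4440.0 / 309.53 × 0.85 ≈ 12.2 mL/min
|47.2 − 12.2| = 35.0 mL/min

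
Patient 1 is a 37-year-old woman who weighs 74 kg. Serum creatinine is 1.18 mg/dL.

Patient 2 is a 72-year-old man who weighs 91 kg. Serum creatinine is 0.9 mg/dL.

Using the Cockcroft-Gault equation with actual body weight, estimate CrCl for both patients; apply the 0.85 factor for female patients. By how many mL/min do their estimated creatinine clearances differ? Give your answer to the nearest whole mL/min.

Patient 1: CrCl = (140 − 37) × 74 / (72 × 1.18) × 0.85 = 7622.0 / 84.96 × 0.85 ≈ 76.3 mL/min
Patient 2: CrCl = (140 − 72) × 91 / (72 × 0.9) = 6188.0 / 64.80 ≈ 95.5 mL/min
|76.3 − 95.5| = 19.2 mL/min

19 mL/min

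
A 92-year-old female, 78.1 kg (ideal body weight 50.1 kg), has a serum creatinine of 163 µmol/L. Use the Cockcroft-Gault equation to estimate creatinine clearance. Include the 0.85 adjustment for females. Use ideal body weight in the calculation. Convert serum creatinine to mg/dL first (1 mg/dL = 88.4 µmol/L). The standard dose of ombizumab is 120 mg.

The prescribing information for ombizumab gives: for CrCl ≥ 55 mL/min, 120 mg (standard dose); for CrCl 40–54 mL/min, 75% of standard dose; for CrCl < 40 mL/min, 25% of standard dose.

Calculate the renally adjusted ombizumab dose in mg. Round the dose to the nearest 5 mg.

30 mg

SCr = 163 / 88.4 = 1.844 mg/dL
CrCl = (140 − 92) × 50.1 / (72 × 1.844) × 0.85 = 2404.8 / 132.77 × 0.85 ≈ 15.4 mL/min
CrCl ≈ 15 mL/min → bracket < 40 mL/min.
25% of 120 mg = 30 mg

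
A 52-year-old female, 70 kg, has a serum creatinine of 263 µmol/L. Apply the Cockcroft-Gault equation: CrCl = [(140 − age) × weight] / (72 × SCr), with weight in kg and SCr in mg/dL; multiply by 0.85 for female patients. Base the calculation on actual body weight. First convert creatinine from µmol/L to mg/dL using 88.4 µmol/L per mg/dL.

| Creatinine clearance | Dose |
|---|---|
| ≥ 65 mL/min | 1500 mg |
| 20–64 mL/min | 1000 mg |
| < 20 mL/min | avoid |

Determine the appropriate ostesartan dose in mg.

1000 mg

SCr = 263 / 88.4 = 2.975 mg/dL
CrCl = (140 − 52) × 70 / (72 × 2.975) × 0.85 = 6160.0 / 214.20 × 0.85 ≈ 24.4 mL/min
CrCl ≈ 24 mL/min → bracket 20–64 mL/min.
Dose for this bracket: 1000 mg.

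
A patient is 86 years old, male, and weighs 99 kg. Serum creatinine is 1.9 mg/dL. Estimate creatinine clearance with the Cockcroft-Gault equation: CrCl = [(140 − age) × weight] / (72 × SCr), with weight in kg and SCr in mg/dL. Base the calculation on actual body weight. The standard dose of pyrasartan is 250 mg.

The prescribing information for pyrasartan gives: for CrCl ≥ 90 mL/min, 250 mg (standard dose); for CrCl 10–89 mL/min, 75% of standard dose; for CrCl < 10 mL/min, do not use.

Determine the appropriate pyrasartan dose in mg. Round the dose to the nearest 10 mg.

190 mg

CrCl = (140 − 86) × 99 / (72 × 1.9) = 5346.0 / 136.80 ≈ 39.1 mL/min
CrCl ≈ 39 mL/min → bracket 10–89 mL/min.
75% of 250 mg = 187.5 mg → 190 mg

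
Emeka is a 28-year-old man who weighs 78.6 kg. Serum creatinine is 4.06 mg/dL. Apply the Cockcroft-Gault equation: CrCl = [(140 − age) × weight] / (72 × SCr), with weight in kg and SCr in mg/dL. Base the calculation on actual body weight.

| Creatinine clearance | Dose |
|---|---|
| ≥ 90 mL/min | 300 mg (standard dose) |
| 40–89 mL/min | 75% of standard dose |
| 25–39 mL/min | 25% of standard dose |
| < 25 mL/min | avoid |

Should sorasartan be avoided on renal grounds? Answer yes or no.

no

CrCl = (140 − 28) × 78.6 / (72 × 4.06) = 8803.2 / 292.32 ≈ 30.1 mL/min
CrCl ≈ 30 mL/min, which is ≥ 25 mL/min.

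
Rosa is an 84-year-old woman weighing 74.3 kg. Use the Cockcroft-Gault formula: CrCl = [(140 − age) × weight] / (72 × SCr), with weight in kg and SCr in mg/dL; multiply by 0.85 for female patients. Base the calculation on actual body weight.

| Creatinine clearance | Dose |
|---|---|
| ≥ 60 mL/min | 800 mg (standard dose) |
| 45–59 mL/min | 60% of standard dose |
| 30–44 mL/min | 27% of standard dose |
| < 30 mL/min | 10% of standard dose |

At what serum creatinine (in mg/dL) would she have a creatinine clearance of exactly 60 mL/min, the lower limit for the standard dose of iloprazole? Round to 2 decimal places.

Standard dose requires CrCl ≥ 60 mL/min.
Set (140 − 84) × 74.3 × 0.85 / (72 × SCr) = 60
SCr = (140 − 84) × 74.3 × 0.85 / (72 × 60) = 0.819 mg/dL

0.82 mg/dL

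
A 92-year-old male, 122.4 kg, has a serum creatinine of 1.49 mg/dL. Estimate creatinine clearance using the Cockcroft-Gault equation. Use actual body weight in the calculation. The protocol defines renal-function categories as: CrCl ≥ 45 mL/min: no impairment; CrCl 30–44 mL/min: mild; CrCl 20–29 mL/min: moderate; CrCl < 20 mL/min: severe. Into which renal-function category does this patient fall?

no impairment

CrCl = (140 − 92) × 122.4 / (72 × 1.49) = 5875.2 / 107.28 ≈ 54.8 mL/min
55 mL/min falls in the 'no impairment' range.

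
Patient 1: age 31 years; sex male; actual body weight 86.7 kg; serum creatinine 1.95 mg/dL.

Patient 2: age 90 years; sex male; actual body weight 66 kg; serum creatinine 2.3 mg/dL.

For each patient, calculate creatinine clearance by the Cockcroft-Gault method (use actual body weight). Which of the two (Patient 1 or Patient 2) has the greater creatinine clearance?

Patient 1

Patient 1: CrCl = (140 − 31) × 86.7 / (72 × 1.95) = 9450.3 / 140.40 ≈ 67.3 mL/min
Patient 2: CrCl = (140 − 90) × 66 / (72 × 2.3) = 3300.0 / 165.60 ≈ 19.9 mL/min
67.3 vs 19.9 mL/min → Patient 1 is higher.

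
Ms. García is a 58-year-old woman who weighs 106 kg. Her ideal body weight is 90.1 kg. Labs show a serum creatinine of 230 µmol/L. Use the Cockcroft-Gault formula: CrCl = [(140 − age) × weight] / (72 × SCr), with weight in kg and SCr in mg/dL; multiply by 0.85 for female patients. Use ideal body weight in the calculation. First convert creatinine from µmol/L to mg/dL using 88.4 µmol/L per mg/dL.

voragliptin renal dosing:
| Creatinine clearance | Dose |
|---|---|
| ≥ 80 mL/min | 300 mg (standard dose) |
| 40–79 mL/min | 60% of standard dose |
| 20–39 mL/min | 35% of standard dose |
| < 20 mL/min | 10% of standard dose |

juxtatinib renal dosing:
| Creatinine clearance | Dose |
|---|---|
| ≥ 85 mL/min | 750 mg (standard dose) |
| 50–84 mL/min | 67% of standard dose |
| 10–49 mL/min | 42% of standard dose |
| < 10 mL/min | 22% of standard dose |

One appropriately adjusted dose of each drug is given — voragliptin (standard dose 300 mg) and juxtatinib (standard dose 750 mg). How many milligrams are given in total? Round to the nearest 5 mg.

420 mg

SCr = 230 / 88.4 = 2.602 mg/dL
CrCl = (140 − 58) × 90.1 / (72 × 2.602) × 0.85 = 7388.2 / 187.34 × 0.85 ≈ 33.5 mL/min
CrCl ≈ 34 mL/min.
voragliptin: 20–39 mL/min → 35% of 300 mg = 105 mg.
juxtatinib: 10–49 mL/min → 42% of 750 mg = 315 mg.
Total = 105 + 315 = 420 mg.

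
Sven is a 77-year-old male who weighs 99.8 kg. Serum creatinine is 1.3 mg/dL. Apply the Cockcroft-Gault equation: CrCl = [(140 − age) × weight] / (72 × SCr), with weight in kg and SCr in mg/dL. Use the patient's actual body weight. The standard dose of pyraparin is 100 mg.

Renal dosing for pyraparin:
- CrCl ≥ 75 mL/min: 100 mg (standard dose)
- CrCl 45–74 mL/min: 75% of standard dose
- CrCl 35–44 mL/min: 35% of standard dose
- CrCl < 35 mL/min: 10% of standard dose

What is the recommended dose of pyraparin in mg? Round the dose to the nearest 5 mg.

75 mg

CrCl = (140 − 77) × 99.8 / (72 × 1.3) = 6287.4 / 93.60 ≈ 67.2 mL/min
CrCl ≈ 67 mL/min → bracket 45–74 mL/min.
75% of 100 mg = 75 mg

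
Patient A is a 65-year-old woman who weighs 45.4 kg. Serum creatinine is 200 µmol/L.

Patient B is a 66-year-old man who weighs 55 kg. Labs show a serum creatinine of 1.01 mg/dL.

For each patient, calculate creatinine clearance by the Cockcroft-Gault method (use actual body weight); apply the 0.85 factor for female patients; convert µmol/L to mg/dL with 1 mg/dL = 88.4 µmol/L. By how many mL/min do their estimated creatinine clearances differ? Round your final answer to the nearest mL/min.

Patient A: SCr = 200 / 88.4 = 2.262 mg/dL
Patient A: CrCl = (140 − 65) × 45.4 / (72 × 2.262) × 0.85 = 3405.0 / 162.86 × 0.85 ≈ 17.8 mL/min
Patient B: CrCl = (140 − 66) × 55 / (72 × 1.01) = 4070.0 / 72.72 ≈ 56.0 mL/min
|17.8 − 56.0| = 38.2 mL/min

38 mL/min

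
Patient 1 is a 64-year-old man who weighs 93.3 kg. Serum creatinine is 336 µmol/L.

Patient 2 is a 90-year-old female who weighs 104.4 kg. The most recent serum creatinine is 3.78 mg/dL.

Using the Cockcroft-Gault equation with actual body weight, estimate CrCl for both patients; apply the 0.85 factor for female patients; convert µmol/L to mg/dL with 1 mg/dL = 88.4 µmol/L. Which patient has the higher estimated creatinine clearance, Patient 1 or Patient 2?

Patient 1: SCr = 336 / 88.4 = 3.801 mg/dL
Patient 1: CrCl = (140 − 64) × 93.3 / (72 × 3.801) = 7090.8 / 273.67 ≈ 25.9 mL/min
Patient 2: CrCl = (140 − 90) × 104.4 / (72 × 3.78) × 0.85 = 5220.0 / 272.16 × 0.85 ≈ 16.3 mL/min
25.9 vs 16.3 mL/min → Patient 1 is higher.

Patient 1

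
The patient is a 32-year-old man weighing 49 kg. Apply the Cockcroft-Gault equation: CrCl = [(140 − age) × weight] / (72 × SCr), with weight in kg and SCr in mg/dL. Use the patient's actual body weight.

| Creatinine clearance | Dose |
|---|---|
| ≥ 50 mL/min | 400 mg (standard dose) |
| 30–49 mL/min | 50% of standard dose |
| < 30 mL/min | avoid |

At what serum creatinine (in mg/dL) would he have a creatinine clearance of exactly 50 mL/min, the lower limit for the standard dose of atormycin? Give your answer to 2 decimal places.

Standard dose requires CrCl ≥ 50 mL/min.
Set (140 − 32) × 49 / (72 × SCr) = 50
SCr = (140 − 32) × 49 / (72 × 50) = 1.470 mg/dL

1.47 mg/dL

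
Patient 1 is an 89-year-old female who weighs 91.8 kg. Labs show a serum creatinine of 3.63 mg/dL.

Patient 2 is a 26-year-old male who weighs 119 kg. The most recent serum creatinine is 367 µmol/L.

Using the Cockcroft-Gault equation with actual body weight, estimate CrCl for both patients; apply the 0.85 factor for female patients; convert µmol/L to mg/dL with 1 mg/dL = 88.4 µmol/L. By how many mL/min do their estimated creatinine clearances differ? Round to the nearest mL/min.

Patient 1: CrCl = (140 − 89) × 91.8 / (72 × 3.63) × 0.85 = 4681.8 / 261.36 × 0.85 ≈ 15.2 mL/min
Patient 2: SCr = 367 / 88.4 = 4.152 mg/dL
Patient 2: CrCl = (140 − 26) × 119 / (72 × 4.152) = 13566.0 / 298.94 ≈ 45.4 mL/min
|15.2 − 45.4| = 30.2 mL/min

30 mL/min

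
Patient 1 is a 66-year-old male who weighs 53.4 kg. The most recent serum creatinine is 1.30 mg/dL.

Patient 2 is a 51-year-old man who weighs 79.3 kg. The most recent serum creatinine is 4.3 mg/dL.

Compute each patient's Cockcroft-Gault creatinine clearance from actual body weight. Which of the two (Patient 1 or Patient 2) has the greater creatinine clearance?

Patient 1

Patient 1: CrCl = (140 − 66) × 53.4 / (72 × 1.3) = 3951.6 / 93.60 ≈ 42.2 mL/min
Patient 2: CrCl = (140 − 51) × 79.3 / (72 × 4.3) = 7057.7 / 309.60 ≈ 22.8 mL/min
42.2 vs 22.8 mL/min → Patient 1 is higher.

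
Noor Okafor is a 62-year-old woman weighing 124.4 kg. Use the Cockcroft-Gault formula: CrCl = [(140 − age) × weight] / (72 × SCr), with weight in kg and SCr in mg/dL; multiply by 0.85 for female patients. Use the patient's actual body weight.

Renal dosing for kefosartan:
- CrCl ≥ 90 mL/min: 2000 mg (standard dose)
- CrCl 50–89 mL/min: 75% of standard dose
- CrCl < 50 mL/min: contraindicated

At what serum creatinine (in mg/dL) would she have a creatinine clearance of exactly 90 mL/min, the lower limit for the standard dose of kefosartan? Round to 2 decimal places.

Standard dose requires CrCl ≥ 90 mL/min.
Set (140 − 62) × 124.4 × 0.85 / (72 × SCr) = 90
SCr = (140 − 62) × 124.4 × 0.85 / (72 × 90) = 1.273 mg/dL

1.27 mg/dL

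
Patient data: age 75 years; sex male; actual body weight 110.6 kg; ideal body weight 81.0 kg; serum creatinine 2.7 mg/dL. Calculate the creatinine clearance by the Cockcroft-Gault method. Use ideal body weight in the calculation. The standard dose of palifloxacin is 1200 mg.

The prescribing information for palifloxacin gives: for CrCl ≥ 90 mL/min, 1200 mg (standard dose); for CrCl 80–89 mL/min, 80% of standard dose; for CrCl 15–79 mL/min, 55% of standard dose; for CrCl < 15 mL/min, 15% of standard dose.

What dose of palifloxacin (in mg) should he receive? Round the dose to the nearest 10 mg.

660 mg

CrCl = (140 − 75) × 81 / (72 × 2.7) = 5265.0 / 194.40 ≈ 27.1 mL/min
CrCl ≈ 27 mL/min → bracket 15–79 mL/min.
55% of 1200 mg = 660 mg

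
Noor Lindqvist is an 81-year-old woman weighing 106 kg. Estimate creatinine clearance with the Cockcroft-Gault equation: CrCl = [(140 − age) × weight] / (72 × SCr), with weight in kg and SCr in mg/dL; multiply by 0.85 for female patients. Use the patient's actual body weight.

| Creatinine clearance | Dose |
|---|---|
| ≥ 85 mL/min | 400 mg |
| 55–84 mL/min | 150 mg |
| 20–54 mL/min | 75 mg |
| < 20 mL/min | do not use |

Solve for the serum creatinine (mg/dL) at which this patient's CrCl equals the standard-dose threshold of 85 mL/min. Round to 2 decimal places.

0.87 mg/dL

Standard dose requires CrCl ≥ 85 mL/min.
Set (140 − 81) × 106 × 0.85 / (72 × SCr) = 85
SCr = (140 − 81) × 106 × 0.85 / (72 × 85) = 0.869 mg/dL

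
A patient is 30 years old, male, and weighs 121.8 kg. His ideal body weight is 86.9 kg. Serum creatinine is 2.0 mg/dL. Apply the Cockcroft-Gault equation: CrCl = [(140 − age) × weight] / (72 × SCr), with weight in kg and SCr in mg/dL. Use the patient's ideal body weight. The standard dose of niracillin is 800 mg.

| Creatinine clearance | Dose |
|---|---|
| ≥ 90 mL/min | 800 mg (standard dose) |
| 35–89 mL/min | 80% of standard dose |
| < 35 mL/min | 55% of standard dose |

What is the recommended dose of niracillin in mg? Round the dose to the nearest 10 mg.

640 mg

CrCl = (140 − 30) × 86.9 / (72 × 2) = 9559.0 / 144.00 ≈ 66.4 mL/min
CrCl ≈ 66 mL/min → bracket 35–89 mL/min.
80% of 800 mg = 640 mg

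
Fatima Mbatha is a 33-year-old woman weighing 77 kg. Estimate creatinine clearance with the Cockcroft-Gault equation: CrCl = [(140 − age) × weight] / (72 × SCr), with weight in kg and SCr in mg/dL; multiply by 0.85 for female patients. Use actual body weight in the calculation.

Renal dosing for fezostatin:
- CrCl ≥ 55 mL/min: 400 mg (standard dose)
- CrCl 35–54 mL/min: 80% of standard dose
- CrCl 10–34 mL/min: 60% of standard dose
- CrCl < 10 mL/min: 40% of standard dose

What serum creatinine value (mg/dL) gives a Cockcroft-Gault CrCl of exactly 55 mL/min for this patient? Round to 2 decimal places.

1.77 mg/dL

Standard dose requires CrCl ≥ 55 mL/min.
Set (140 − 33) × 77 × 0.85 / (72 × SCr) = 55
SCr = (140 − 33) × 77 × 0.85 / (72 × 55) = 1.768 mg/dL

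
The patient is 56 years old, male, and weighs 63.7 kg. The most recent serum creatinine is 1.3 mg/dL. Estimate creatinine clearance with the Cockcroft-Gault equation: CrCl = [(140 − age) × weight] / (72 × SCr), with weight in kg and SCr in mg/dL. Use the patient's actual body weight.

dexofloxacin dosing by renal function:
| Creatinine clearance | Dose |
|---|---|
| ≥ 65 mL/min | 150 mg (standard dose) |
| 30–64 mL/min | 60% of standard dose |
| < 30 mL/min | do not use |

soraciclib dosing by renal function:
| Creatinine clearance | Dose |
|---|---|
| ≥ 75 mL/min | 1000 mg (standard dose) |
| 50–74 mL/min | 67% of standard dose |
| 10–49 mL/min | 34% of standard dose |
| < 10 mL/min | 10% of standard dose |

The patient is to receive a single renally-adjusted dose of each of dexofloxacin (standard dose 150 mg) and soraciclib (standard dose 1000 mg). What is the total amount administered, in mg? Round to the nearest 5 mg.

760 mg

CrCl = (140 − 56) × 63.7 / (72 × 1.3) = 5350.8 / 93.60 ≈ 57.2 mL/min
CrCl ≈ 57 mL/min.
dexofloxacin: 30–64 mL/min → 60% of 150 mg = 90 mg.
soraciclib: 50–74 mL/min → 67% of 1000 mg = 670 mg.
Total = 90 + 670 = 760 mg.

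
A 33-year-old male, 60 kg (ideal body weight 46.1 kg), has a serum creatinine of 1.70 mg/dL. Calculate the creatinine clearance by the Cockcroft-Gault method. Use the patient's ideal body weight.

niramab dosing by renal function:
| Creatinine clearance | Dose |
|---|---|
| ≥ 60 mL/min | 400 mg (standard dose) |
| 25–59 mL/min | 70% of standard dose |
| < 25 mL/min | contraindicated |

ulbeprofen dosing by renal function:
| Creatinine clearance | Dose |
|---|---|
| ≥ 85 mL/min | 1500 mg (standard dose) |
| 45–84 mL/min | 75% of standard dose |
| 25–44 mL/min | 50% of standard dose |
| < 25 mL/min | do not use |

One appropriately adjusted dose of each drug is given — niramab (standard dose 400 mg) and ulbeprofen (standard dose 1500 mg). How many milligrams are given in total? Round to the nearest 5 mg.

CrCl = (140 − 33) × 46.1 / (72 × 1.7) = 4932.7 / 122.40 ≈ 40.3 mL/min
CrCl ≈ 40 mL/min.
niramab: 25–59 mL/min → 70% of 400 mg = 280 mg.
ulbeprofen: 25–44 mL/min → 50% of 1500 mg = 750 mg.
Total = 280 + 750 = 1030 mg.

1030 mg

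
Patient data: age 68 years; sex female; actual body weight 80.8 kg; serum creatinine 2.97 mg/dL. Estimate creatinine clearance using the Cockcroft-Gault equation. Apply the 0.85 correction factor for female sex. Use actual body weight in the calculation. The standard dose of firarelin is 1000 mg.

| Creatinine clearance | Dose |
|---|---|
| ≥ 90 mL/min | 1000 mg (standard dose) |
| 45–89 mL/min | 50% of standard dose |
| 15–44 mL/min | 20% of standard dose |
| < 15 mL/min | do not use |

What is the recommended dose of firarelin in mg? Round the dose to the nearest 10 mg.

CrCl = (140 − 68) × 80.8 / (72 × 2.97) × 0.85 = 5817.6 / 213.84 × 0.85 ≈ 23.1 mL/min
CrCl ≈ 23 mL/min → bracket 15–44 mL/min.
20% of 1000 mg = 200 mg

200 mg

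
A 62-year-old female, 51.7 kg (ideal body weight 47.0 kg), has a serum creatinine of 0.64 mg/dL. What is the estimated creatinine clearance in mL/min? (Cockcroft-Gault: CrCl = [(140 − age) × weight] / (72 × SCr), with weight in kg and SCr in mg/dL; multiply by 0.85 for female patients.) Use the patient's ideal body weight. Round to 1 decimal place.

67.6 mL/min

CrCl = (140 − 62) × 47 / (72 × 0.64) × 0.85 = 3666.0 / 46.08 × 0.85 ≈ 67.6 mL/min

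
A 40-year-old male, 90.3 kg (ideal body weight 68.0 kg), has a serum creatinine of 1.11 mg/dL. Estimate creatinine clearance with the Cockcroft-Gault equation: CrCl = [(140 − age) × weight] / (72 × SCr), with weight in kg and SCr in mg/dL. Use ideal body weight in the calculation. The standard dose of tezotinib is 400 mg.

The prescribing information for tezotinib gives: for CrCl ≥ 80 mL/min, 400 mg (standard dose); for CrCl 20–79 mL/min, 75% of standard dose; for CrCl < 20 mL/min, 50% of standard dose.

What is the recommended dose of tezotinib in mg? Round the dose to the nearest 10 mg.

400 mg

CrCl = (140 − 40) × 68 / (72 × 1.11) = 6800.0 / 79.92 ≈ 85.1 mL/min
CrCl ≈ 85 mL/min → bracket ≥ 80 mL/min.
100% of 400 mg = 400 mg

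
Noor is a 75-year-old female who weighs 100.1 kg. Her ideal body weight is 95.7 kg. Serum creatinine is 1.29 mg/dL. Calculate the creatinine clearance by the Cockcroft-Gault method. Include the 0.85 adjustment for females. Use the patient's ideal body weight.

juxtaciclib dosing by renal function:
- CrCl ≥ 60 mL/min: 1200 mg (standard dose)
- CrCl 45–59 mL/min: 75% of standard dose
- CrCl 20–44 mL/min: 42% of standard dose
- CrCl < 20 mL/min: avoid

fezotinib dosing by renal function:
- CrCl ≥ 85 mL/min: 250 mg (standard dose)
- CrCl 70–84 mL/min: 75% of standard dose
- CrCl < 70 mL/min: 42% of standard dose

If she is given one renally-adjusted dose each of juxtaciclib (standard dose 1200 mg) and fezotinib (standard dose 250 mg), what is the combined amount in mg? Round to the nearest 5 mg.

CrCl = (140 − 75) × 95.7 / (72 × 1.29) × 0.85 = 6220.5 / 92.88 × 0.85 ≈ 56.9 mL/min
CrCl ≈ 57 mL/min.
juxtaciclib: 45–59 mL/min → 75% of 1200 mg = 900 mg.
fezotinib: < 70 mL/min → 42% of 250 mg = 105 mg.
Total = 900 + 105 = 1005 mg.

1005 mg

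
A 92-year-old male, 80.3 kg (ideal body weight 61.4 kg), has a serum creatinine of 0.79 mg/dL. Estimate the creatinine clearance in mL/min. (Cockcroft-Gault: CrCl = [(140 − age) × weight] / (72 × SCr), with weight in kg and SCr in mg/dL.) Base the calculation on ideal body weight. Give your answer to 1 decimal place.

51.8 mL/min

CrCl = (140 − 92) × 61.4 / (72 × 0.79) = 2947.2 / 56.88 ≈ 51.8 mL/min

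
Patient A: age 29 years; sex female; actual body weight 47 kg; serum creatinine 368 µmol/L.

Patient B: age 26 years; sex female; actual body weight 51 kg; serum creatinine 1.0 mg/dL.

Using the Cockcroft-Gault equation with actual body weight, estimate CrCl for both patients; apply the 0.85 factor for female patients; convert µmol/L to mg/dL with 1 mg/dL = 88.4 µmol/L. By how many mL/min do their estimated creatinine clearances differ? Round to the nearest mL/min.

Patient A: SCr = 368 / 88.4 = 4.163 mg/dL
Patient A: CrCl = (140 − 29) × 47 / (72 × 4.163) × 0.85 = 5217.0 / 299.74 × 0.85 ≈ 14.8 mL/min
Patient B: CrCl = (140 − 26) × 51 / (72 × 1) × 0.85 = 5814.0 / 72.00 × 0.85 ≈ 68.6 mL/min
|14.8 − 68.6| = 53.8 mL/min

54 mL/min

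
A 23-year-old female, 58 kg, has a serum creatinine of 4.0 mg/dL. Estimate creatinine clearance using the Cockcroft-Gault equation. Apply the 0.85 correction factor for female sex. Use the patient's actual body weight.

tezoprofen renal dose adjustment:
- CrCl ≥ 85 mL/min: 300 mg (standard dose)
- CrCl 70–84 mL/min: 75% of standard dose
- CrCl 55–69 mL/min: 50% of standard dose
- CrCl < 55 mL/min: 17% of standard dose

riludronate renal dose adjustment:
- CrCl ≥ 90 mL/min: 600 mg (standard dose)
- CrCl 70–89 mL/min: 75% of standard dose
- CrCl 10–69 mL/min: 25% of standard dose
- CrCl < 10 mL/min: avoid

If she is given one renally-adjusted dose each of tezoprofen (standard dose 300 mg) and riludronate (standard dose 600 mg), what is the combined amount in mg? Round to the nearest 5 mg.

200 mg

CrCl = (140 − 23) × 58 / (72 × 4) × 0.85 = 6786.0 / 288.00 × 0.85 ≈ 20.0 mL/min
CrCl ≈ 20 mL/min.
tezoprofen: < 55 mL/min → 17% of 300 mg = 51 mg.
riludronate: 10–69 mL/min → 25% of 600 mg = 150 mg.
Total = 51 + 150 = 201 mg.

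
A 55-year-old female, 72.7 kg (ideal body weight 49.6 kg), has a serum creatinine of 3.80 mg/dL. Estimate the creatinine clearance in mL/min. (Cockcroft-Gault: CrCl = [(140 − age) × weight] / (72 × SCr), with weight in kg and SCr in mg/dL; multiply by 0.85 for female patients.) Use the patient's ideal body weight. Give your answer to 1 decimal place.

CrCl = (140 − 55) × 49.6 / (72 × 3.8) × 0.85 = 4216.0 / 273.60 × 0.85 ≈ 13.1 mL/min

13.1 mL/min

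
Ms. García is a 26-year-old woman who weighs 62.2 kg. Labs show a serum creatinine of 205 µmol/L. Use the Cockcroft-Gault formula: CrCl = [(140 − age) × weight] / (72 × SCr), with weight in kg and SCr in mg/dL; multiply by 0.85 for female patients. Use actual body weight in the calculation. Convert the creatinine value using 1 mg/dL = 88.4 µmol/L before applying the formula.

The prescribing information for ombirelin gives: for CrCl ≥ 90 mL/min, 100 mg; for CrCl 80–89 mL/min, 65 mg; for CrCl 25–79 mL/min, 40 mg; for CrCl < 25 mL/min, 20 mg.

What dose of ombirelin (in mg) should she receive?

SCr = 205 / 88.4 = 2.319 mg/dL
CrCl = (140 − 26) × 62.2 / (72 × 2.319) × 0.85 = 7090.8 / 166.97 × 0.85 ≈ 36.1 mL/min
CrCl ≈ 36 mL/min → bracket 25–79 mL/min.
Dose for this bracket: 40 mg.

40 mg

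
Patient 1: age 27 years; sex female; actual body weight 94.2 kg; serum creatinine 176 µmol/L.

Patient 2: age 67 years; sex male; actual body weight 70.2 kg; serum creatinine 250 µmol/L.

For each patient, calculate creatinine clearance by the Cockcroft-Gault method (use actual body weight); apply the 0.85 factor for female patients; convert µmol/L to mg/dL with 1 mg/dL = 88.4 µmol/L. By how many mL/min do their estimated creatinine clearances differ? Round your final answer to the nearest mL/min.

38 mL/min

Patient 1: SCr = 176 / 88.4 = 1.991 mg/dL
Patient 1: CrCl = (140 − 27) × 94.2 / (72 × 1.991) × 0.85 = 10644.6 / 143.35 × 0.85 ≈ 63.1 mL/min
Patient 2: SCr = 250 / 88.4 = 2.828 mg/dL
Patient 2: CrCl = (140 − 67) × 70.2 / (72 × 2.828) = 5124.6 / 203.62 ≈ 25.2 mL/min
|63.1 − 25.2| = 37.9 mL/min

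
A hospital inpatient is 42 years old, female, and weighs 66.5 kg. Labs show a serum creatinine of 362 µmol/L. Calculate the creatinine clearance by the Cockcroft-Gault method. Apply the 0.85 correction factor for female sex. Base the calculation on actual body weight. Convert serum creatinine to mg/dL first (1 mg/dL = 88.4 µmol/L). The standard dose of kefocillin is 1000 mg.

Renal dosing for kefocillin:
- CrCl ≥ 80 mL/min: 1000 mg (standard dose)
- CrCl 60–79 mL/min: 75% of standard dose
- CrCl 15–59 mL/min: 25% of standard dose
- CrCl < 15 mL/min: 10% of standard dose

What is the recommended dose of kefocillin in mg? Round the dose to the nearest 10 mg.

250 mg

SCr = 362 / 88.4 = 4.095 mg/dL
CrCl = (140 − 42) × 66.5 / (72 × 4.095) × 0.85 = 6517.0 / 294.84 × 0.85 ≈ 18.8 mL/min
CrCl ≈ 19 mL/min → bracket 15–59 mL/min.
25% of 1000 mg = 250 mg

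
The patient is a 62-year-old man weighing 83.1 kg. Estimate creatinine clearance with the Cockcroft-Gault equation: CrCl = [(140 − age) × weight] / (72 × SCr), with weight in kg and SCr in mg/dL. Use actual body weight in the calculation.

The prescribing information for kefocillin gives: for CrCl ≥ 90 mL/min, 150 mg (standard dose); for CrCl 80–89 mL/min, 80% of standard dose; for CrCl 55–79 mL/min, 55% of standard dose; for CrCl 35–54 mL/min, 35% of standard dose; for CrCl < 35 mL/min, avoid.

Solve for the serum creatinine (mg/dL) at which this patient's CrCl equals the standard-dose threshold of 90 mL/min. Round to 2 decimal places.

Standard dose requires CrCl ≥ 90 mL/min.
Set (140 − 62) × 83.1 / (72 × SCr) = 90
SCr = (140 − 62) × 83.1 / (72 × 90) = 1.000 mg/dL

1.00 mg/dL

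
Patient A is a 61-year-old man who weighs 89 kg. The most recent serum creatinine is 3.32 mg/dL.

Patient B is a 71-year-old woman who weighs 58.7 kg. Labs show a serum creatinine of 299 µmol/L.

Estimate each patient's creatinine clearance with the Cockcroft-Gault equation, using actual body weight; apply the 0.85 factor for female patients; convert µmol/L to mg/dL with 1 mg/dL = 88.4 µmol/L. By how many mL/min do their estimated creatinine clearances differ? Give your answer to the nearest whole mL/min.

Patient A: CrCl = (140 − 61) × 89 / (72 × 3.32) = 7031.0 / 239.04 ≈ 29.4 mL/min
Patient B: SCr = 299 / 88.4 = 3.382 mg/dL
Patient B: CrCl = (140 − 71) × 58.7 / (72 × 3.382) × 0.85 = 4050.3 / 243.50 × 0.85 ≈ 14.1 mL/min
|29.4 − 14.1| = 15.3 mL/min

15 mL/min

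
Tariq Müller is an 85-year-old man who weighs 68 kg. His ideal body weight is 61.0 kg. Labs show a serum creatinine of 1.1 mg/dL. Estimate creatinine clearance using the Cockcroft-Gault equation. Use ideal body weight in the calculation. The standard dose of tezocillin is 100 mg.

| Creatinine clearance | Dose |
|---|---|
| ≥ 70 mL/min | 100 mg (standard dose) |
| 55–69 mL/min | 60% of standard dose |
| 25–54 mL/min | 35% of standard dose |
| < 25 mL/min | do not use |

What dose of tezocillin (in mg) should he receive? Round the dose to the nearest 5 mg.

35 mg

CrCl = (140 − 85) × 61 / (72 × 1.1) = 3355.0 / 79.20 ≈ 42.4 mL/min
CrCl ≈ 42 mL/min → bracket 25–54 mL/min.
35% of 100 mg = 35 mg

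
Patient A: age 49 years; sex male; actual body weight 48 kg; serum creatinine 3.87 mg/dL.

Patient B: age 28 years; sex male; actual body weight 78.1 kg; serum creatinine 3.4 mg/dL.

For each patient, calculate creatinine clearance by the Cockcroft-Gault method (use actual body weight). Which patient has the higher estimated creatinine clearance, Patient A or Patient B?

Patient A: CrCl = (140 − 49) × 48 / (72 × 3.87) = 4368.0 / 278.64 ≈ 15.7 mL/min
Patient B: CrCl = (140 − 28) × 78.1 / (72 × 3.4) = 8747.2 / 244.80 ≈ 35.7 mL/min
15.7 vs 35.7 mL/min → Patient B is higher.

Patient B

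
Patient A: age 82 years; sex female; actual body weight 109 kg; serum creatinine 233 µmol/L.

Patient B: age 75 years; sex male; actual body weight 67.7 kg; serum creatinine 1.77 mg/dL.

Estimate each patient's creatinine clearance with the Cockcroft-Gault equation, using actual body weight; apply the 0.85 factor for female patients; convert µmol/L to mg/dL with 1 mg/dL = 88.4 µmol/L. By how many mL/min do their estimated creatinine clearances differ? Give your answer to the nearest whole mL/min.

6 mL/min

Patient A: SCr = 233 / 88.4 = 2.636 mg/dL
Patient A: CrCl = (140 − 82) × 109 / (72 × 2.636) × 0.85 = 6322.0 / 189.79 × 0.85 ≈ 28.3 mL/min
Patient B: CrCl = (140 − 75) × 67.7 / (72 × 1.77) = 4400.5 / 127.44 ≈ 34.5 mL/min
|28.3 − 34.5| = 6.2 mL/min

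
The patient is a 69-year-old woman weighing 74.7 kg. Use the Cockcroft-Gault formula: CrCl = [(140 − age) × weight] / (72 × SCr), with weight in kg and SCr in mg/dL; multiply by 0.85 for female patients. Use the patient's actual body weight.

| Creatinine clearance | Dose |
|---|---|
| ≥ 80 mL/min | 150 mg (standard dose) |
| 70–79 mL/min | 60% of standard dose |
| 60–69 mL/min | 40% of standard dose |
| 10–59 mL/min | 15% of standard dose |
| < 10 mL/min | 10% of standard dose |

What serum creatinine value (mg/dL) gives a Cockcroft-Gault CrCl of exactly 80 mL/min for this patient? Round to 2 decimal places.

Standard dose requires CrCl ≥ 80 mL/min.
Set (140 − 69) × 74.7 × 0.85 / (72 × SCr) = 80
SCr = (140 − 69) × 74.7 × 0.85 / (72 × 80) = 0.783 mg/dL

0.78 mg/dL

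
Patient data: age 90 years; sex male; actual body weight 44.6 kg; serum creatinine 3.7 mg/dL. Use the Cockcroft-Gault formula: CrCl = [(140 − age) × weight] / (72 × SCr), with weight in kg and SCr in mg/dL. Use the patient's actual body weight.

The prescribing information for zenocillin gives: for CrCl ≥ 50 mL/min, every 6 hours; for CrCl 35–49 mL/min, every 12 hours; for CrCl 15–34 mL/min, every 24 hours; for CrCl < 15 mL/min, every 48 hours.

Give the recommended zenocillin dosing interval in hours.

CrCl = (140 − 90) × 44.6 / (72 × 3.7) = 2230.0 / 266.40 ≈ 8.4 mL/min
CrCl ≈ 8 mL/min → bracket < 15 mL/min → every 48 hours.

every 48 hours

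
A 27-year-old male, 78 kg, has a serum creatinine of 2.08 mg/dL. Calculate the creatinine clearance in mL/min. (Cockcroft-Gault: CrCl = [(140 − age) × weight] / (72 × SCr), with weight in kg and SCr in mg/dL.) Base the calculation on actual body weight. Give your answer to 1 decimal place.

CrCl = (140 − 27) × 78 / (72 × 2.08) = 8814.0 / 149.76 ≈ 58.9 mL/min

58.9 mL/min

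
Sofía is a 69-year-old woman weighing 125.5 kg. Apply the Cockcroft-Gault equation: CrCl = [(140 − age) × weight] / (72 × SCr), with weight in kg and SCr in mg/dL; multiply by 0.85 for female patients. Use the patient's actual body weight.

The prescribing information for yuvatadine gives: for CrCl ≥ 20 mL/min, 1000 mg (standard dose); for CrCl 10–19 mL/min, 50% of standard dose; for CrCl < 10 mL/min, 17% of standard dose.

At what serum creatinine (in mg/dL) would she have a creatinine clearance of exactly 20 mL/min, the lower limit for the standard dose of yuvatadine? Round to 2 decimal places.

Standard dose requires CrCl ≥ 20 mL/min.
Set (140 − 69) × 125.5 × 0.85 / (72 × SCr) = 20
SCr = (140 − 69) × 125.5 × 0.85 / (72 × 20) = 5.260 mg/dL

5.26 mg/dL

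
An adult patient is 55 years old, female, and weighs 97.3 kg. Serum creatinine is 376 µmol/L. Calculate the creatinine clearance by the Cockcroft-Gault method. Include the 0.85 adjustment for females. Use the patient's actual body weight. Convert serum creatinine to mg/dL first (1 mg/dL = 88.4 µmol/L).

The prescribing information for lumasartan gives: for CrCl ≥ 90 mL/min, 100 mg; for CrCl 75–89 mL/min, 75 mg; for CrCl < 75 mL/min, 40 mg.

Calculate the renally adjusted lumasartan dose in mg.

SCr = 376 / 88.4 = 4.253 mg/dL
CrCl = (140 − 55) × 97.3 / (72 × 4.253) × 0.85 = 8270.5 / 306.22 × 0.85 ≈ 23.0 mL/min
CrCl ≈ 23 mL/min → bracket < 75 mL/min.
Dose for this bracket: 40 mg.

40 mg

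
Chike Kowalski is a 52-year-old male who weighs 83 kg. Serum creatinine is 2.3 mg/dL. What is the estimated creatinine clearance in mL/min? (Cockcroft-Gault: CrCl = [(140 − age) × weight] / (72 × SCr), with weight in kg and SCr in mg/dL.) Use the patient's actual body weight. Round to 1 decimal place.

44.1 mL/min

CrCl = (140 − 52) × 83 / (72 × 2.3) = 7304.0 / 165.60 ≈ 44.1 mL/min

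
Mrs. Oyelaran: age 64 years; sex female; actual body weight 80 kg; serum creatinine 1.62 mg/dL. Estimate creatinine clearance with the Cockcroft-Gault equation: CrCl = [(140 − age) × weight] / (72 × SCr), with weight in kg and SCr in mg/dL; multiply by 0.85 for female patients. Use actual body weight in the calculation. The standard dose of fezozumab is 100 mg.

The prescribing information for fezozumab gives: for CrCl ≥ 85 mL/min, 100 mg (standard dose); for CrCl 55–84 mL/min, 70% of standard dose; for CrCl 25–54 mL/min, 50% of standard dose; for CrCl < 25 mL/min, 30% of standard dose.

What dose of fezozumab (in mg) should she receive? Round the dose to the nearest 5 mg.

50 mg

CrCl = (140 − 64) × 80 / (72 × 1.62) × 0.85 = 6080.0 / 116.64 × 0.85 ≈ 44.3 mL/min
CrCl ≈ 44 mL/min → bracket 25–54 mL/min.
50% of 100 mg = 50 mg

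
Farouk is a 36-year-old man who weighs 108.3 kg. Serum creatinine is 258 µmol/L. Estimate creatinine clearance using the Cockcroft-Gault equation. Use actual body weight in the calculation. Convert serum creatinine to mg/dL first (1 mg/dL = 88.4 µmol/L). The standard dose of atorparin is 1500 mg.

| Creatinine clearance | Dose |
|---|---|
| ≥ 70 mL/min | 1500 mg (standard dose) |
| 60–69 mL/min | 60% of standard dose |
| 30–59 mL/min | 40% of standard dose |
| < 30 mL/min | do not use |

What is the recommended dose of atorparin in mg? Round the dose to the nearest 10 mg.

600 mg

SCr = 258 / 88.4 = 2.919 mg/dL
CrCl = (140 − 36) × 108.3 / (72 × 2.919) = 11263.2 / 210.17 ≈ 53.6 mL/min
CrCl ≈ 54 mL/min → bracket 30–59 mL/min.
40% of 1500 mg = 600 mg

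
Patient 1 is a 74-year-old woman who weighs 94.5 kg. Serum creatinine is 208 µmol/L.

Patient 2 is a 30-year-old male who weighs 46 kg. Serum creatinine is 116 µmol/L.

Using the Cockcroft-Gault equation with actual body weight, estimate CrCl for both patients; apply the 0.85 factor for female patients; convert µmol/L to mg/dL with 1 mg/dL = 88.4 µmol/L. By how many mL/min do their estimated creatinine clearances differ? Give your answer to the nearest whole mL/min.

22 mL/min

Patient 1: SCr = 208 / 88.4 = 2.353 mg/dL
Patient 1: CrCl = (140 − 74) × 94.5 / (72 × 2.353) × 0.85 = 6237.0 / 169.42 × 0.85 ≈ 31.3 mL/min
Patient 2: SCr = 116 / 88.4 = 1.312 mg/dL
Patient 2: CrCl = (140 − 30) × 46 / (72 × 1.312) = 5060.0 / 94.46 ≈ 53.6 mL/min
|31.3 − 53.6| = 22.3 mL/min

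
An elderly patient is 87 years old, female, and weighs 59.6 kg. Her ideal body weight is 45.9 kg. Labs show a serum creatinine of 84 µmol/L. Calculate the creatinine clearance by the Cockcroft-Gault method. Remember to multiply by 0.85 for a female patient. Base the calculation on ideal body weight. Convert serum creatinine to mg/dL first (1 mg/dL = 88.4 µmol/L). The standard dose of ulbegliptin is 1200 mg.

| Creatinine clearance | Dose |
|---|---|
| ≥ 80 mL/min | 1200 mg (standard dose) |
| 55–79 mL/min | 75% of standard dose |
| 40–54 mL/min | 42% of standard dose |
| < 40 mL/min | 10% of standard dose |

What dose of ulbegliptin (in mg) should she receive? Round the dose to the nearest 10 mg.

SCr = 84 / 88.4 = 0.95 mg/dL
CrCl = (140 − 87) × 45.9 / (72 × 0.95) × 0.85 = 2432.7 / 68.40 × 0.85 ≈ 30.2 mL/min
CrCl ≈ 30 mL/min → bracket < 40 mL/min.
10% of 1200 mg = 120 mg

120 mg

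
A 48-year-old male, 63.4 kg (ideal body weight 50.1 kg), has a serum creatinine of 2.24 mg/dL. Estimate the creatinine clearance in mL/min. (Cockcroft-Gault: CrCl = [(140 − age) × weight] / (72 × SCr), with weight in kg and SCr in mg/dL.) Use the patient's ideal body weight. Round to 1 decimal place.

CrCl = (140 − 48) × 50.1 / (72 × 2.24) = 4609.2 / 161.28 ≈ 28.6 mL/min

28.6 mL/min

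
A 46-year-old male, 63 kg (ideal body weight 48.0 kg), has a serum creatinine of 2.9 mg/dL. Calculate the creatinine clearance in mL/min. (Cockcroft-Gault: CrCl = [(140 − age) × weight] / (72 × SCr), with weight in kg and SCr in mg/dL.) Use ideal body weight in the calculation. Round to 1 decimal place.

CrCl = (140 − 46) × 48 / (72 × 2.9) = 4512.0 / 208.80 ≈ 21.6 mL/min

21.6 mL/min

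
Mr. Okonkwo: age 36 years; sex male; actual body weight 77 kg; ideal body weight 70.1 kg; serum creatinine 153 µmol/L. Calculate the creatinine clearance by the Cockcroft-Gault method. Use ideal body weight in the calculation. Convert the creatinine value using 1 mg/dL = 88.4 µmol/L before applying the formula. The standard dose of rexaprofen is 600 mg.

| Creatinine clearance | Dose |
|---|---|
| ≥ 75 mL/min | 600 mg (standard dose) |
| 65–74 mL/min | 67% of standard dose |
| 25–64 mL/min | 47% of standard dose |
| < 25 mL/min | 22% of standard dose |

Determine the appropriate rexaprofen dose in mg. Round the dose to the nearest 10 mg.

SCr = 153 / 88.4 = 1.731 mg/dL
CrCl = (140 − 36) × 70.1 / (72 × 1.731) = 7290.4 / 124.63 ≈ 58.5 mL/min
CrCl ≈ 59 mL/min → bracket 25–64 mL/min.
47% of 600 mg = 282 mg → 280 mg

280 mg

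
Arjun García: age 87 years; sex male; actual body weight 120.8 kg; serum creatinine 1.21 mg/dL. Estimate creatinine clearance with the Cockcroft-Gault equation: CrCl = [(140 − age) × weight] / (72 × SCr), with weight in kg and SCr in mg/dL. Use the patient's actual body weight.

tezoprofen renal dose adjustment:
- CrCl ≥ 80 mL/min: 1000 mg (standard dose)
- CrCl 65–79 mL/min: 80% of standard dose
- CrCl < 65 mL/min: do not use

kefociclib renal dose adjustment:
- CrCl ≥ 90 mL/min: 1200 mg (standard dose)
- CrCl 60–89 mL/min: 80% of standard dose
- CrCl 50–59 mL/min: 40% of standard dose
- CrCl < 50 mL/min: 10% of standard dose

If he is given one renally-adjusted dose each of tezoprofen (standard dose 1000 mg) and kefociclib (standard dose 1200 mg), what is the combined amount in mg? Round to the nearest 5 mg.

1760 mg

CrCl = (140 − 87) × 120.8 / (72 × 1.21) = 6402.4 / 87.12 ≈ 73.5 mL/min
CrCl ≈ 73 mL/min.
tezoprofen: 65–79 mL/min → 80% of 1000 mg = 800 mg.
kefociclib: 60–89 mL/min → 80% of 1200 mg = 960 mg.
Total = 800 + 960 = 1760 mg.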